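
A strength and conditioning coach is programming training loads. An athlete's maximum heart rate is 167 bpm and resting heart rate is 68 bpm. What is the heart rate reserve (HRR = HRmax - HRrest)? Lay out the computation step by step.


HRR = HRmax - HRrest
= 167 - 68
= 99 bpm

99 bpm


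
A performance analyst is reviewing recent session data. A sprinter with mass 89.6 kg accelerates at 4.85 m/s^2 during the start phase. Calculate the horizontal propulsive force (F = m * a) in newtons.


F = m * a
= 89.6 * 4.85
= 434.56 N

434.56 N


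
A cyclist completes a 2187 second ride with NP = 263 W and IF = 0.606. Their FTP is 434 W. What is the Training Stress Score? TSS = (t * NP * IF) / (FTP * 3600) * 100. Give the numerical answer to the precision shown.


t * NP * IF = 2187 * 263 * 0.606 = 348559.686
FTP * 3600 = 1562400
TSS = (348559.686 / 1562400) * 100 = 22.31

22.31 TSS


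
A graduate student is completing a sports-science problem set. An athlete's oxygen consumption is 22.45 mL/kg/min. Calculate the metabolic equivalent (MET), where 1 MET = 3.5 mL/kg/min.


MET = VO2 / 3.5
= 22.45 / 3.5
= 6.41 METs

6.41 METs


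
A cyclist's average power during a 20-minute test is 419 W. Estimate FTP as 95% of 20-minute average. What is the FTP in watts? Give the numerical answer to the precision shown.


FTP = 20-min power * 0.95
= 419 * 0.95
= 398.05 W

398.05 W


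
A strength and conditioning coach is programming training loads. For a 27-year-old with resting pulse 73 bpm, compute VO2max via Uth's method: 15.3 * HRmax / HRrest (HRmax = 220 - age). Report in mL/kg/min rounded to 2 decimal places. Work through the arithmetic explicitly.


Step 1: HRmax = 220 - 27 = 193 bpm
Step 2: Ratio = 193 / 73 = 2.6438
Step 3: VO2max = 15.3 * 2.6438 = 40.45 mL/kg/min

40.45 mL/kg/min


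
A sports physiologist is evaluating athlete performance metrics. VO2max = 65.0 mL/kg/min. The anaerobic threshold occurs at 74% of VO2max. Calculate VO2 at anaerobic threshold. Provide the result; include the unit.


AT fraction = 74 / 100 = 0.74
AT VO2 = 65.0 * 0.74
= 48.1 mL/kg/min

48.1 mL/kg/min


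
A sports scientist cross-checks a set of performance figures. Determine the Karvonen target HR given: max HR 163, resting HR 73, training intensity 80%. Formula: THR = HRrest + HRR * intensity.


HRR = HRmax - HRrest = 163 - 73 = 90
THR = 73 + 90 * 0.8
= 145.0 bpm

145.0 bpm


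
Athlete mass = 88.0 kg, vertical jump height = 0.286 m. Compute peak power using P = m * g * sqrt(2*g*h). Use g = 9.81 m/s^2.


sqrt(2 * 9.81 * 0.286) = sqrt(5.61132) = 2.368822 m/s
P = 88.0 * 9.81 * 2.368822
= 2044.96 W

2044.96 W


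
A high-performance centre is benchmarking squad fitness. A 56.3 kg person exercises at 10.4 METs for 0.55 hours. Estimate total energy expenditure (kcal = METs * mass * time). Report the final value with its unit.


Energy = METs * mass(kg) * time(h)
= 10.4 * 56.3 * 0.55
= 322.04 kcal

322.04 kcal


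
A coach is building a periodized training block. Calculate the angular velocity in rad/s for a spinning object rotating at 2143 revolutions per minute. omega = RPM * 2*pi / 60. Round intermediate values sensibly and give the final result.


omega = RPM * 2*pi / 60
= 2143 * 6.28318531 / 60
= 224.414 rad/s

224.414 rad/s


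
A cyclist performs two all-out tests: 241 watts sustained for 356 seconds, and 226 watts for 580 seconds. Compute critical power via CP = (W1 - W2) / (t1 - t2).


W1 = P1 * t1 = 241 * 356 = 85796 J
W2 = P2 * t2 = 226 * 580 = 131080 J
CP = (85796 - 131080) / (356 - 580)
= 202.16 W

202.16 W


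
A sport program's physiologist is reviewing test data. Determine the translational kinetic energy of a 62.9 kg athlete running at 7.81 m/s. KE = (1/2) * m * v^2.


KE = 0.5 * m * v^2
= 0.5 * 62.9 * 7.81^2
= 0.5 * 62.9 * 60.9961
= 1918.33 J

1918.33 J


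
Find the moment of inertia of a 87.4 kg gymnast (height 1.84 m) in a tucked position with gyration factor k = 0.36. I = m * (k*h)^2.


Radius of gyration = 0.36 * 1.84 = 0.6624 m
I = 87.4 * 0.6624^2
= 87.4 * 0.438774
= 38.349 kg*m^2

38.349 kg*m^2


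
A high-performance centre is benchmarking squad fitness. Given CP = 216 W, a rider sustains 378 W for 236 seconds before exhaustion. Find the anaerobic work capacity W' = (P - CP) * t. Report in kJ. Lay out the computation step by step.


Excess power = 378 - 216 = 162 W
Work above CP = 162 * 236 = 38232 J
W' = 38.232 kJ

38.232 kJ


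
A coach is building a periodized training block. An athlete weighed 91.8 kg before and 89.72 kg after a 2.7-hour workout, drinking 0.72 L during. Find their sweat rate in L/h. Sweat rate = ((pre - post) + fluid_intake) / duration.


Body mass change = 2.08 kg
Total sweat loss = 2.08 + 0.72 = 2.8 L
Rate = 2.8 / 2.7 = 1.037 L/h

1.037 L/h


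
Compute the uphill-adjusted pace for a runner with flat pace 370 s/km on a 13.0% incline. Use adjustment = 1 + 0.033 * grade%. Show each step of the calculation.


Adjustment factor = 1 + 0.033 * 13.0 = 1.429
Grade-adjusted pace = 370 * 1.429 = 528.73 s/km

528.73 s/km


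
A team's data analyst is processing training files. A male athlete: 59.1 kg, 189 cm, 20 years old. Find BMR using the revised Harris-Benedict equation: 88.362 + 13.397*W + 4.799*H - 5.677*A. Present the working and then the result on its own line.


Intercept = 88.362
Weight contribution = 13.397 * 59.1 = 791.7627
Height contribution = 4.799 * 189 = 907.011
Age contribution = 5.677 * 20 = 113.54
BMR = 88.362 + 791.7627 + 907.011 - 113.54
= 1673.6 kcal/day

1673.6 kcal/day


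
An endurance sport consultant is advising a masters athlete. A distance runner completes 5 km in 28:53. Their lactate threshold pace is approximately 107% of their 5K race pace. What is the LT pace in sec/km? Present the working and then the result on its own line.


Convert to seconds: 28 min 53 s = 1733 s
Pace per km = 1733 / 5 = 346.6 s/km
LT pace = 346.6 * 1.07 = 370.86 s/km

370.86 s/km


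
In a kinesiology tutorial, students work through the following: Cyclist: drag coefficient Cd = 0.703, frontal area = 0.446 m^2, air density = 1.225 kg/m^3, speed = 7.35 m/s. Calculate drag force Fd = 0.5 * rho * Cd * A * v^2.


v^2 = 7.35^2 = 54.0225
Fd = 0.5 * 1.225 * 0.703 * 0.446 * 54.0225
= 10.375 N

10.375 N


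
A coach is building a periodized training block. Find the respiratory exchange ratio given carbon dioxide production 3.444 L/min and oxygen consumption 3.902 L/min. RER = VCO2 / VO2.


VCO2 = 3.444 L/min
VO2 = 3.902 L/min
RER = 3.444 / 3.902 = 0.8826

0.8826


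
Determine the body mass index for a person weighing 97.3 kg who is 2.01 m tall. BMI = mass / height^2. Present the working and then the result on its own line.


BMI = mass / height^2
= 97.3 / 2.01^2
= 97.3 / 4.0401
= 24.08 kg/m^2

24.08 kg/m^2


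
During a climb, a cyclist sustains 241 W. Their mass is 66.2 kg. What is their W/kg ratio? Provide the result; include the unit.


Power-to-weight = 241 W / 66.2 kg
= 3.64 W/kg

3.64 W/kg


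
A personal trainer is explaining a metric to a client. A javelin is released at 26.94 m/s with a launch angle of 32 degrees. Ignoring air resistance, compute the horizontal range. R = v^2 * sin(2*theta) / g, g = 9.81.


Launch speed squared = 725.7636
sin(2 * 32 deg) = 0.898794
Range = 725.7636 * 0.898794 / 9.81
= 66.495 m

66.495 m


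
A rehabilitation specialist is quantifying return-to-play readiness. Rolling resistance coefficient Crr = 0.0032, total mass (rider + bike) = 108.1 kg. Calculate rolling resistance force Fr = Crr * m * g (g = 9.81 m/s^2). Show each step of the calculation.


Fr = Crr * m * g
= 0.0032 * 108.1 * 9.81
= 3.393 N

3.393 N


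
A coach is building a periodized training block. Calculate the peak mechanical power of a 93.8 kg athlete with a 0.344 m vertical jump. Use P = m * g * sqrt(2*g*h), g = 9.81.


First, sqrt(2gh) = sqrt(2 * 9.81 * 0.344)
= sqrt(6.74928) = 2.597938 m/s
Power = 93.8 * 9.81 * 2.597938 = 2390.57 W

2390.57 W


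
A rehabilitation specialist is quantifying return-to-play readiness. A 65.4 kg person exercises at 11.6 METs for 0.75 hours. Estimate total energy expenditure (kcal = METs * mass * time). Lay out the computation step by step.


Energy = METs * mass(kg) * time(h)
= 11.6 * 65.4 * 0.75
= 568.98 kcal

568.98 kcal


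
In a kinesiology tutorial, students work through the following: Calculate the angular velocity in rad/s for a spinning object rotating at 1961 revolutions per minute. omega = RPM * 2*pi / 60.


omega = RPM * 2*pi / 60
= 1961 * 6.28318531 / 60
= 205.355 rad/s

205.355 rad/s


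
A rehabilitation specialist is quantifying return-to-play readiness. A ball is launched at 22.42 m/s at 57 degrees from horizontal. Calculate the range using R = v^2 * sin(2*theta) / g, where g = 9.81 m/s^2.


sin(2 * 57) = sin(114) = 0.913545
v^2 = 22.42^2 = 502.6564
R = 502.6564 * 0.913545 / 9.81
= 46.809 m

46.809 m


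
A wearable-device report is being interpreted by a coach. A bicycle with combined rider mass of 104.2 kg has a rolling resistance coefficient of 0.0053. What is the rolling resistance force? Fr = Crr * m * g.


Fr = 0.0053 * 104.2 * 9.81
= 0.55226 * 9.81
= 5.418 N

5.418 N


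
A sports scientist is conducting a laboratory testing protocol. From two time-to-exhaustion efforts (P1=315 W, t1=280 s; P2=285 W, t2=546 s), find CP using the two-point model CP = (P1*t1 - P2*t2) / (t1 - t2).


Work in trial 1 = 88200 J
Work in trial 2 = 155610 J
Delta work = -67410 J
Delta time = -266 s
CP = -67410 / -266 = 253.42 W

253.42 W


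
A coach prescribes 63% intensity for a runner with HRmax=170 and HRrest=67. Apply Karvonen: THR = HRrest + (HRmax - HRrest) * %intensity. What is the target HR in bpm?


Heart rate reserve = 170 - 67 = 103
Intensity fraction = 63 / 100 = 0.63
THR = 67 + 103 * 0.63 = 131.89 bpm

131.89 bpm


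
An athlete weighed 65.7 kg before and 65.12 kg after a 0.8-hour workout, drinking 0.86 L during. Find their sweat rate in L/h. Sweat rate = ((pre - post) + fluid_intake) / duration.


Body mass change = 0.58 kg
Total sweat loss = 0.58 + 0.86 = 1.44 L
Rate = 1.44 / 0.8 = 1.8 L/h

1.8 L/h


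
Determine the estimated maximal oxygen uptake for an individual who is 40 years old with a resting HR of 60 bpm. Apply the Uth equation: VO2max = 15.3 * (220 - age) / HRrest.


HRmax = 220 - 40 = 180
VO2max = 15.3 * (180 / 60)
= 15.3 * 3.0
= 45.9 mL/kg/min

45.9 mL/kg/min


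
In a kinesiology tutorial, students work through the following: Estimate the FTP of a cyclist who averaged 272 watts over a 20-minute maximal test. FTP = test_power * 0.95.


FTP = 272 * 0.95 = 258.4 W

258.4 W


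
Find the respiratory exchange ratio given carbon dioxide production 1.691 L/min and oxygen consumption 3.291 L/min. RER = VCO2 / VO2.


VCO2 = 1.691 L/min
VO2 = 3.291 L/min
RER = 1.691 / 3.291 = 0.5138

0.5138


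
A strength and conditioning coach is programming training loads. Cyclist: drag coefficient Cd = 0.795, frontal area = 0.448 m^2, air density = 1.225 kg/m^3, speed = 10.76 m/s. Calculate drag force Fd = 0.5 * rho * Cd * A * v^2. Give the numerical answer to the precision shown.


v^2 = 10.76^2 = 115.7776
Fd = 0.5 * 1.225 * 0.795 * 0.448 * 115.7776
= 25.257 N

25.257 N


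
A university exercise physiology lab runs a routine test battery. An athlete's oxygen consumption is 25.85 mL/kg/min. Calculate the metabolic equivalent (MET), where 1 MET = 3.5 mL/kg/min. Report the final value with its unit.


MET = VO2 / 3.5
= 25.85 / 3.5
= 7.39 METs

7.39 METs


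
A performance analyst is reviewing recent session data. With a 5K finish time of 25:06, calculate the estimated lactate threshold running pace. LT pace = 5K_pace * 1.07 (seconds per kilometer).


Race duration = 1506 s for 5 km
Average pace = 1506 / 5 = 301.2 s/km
LT pace = 301.2 * 1.07
= 322.28 s/km

322.28 s/km


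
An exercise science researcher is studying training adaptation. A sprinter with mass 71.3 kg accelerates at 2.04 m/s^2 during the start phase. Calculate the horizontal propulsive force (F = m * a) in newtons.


F = m * a
= 71.3 * 2.04
= 145.45 N

145.45 N


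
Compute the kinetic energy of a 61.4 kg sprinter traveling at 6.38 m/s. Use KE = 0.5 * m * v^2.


Velocity squared = 40.7044
KE = 0.5 * 61.4 * 40.7044 = 1249.63 J

1249.63 J


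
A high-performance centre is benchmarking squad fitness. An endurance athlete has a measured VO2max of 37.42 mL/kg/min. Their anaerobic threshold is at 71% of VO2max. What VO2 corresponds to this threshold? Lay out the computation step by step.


Anaerobic threshold VO2 = VO2max * 71%
= 37.42 * 0.71
= 26.57 mL/kg/min

26.57 mL/kg/min


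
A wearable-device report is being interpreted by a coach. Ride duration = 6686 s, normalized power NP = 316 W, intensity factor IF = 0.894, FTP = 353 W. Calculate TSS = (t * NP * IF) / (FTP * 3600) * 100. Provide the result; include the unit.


Numerator = 6686 * 316 * 0.894 = 1888821.744
Denominator = 353 * 3600 = 1270800
TSS = 1888821.744 / 1270800 * 100
= 148.63

148.63 TSS


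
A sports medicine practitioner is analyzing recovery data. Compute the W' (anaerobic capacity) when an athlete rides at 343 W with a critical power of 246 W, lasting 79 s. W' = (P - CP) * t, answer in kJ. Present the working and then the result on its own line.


Above-CP power = 97 W
Duration = 79 s
W' = 97 * 79 = 7663 J
Convert: 7663 / 1000 = 7.663 kJ

7.663 kJ


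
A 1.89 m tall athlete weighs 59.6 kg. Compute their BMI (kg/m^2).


height^2 = 3.5721 m^2
BMI = 59.6 / 3.5721 = 16.68 kg/m^2

16.68 kg/m^2


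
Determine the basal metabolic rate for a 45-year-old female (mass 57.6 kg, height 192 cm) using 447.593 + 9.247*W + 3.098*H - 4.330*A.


BMR = 447.593 + 9.247*57.6 + 3.098*192 - 4.330*45
= 1380.19 kcal/day

1380.19 kcal/day


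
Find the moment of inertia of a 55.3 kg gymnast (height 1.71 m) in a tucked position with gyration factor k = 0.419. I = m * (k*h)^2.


Radius of gyration = 0.419 * 1.71 = 0.71649 m
I = 55.3 * 0.71649^2
= 55.3 * 0.513358
= 28.389 kg*m^2

28.389 kg*m^2


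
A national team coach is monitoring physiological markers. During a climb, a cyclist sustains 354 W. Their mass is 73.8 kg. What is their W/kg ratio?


Power-to-weight = 354 W / 73.8 kg
= 4.797 W/kg

4.797 W/kg


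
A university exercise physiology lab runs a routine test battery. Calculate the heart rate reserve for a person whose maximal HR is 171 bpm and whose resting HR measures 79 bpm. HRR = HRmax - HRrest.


HRmax = 171 bpm
HRrest = 79 bpm
HRR = 171 - 79 = 92 bpm

92 bpm


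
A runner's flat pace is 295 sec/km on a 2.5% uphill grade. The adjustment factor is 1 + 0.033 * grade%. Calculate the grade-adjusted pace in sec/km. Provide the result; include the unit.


Factor = 1 + 0.033 * 2.5 = 1.0825
Adjusted pace = 295 * 1.0825
= 319.34 sec/km

319.34 s/km


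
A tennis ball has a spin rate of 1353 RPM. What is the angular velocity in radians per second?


Convert RPM to rad/s: multiply by 2*pi and divide by 60
omega = 1353 * 2 * pi / 60
= 141.686 rad/s

141.686 rad/s


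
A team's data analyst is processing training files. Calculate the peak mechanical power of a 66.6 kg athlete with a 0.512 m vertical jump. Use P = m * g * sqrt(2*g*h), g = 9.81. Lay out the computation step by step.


First, sqrt(2gh) = sqrt(2 * 9.81 * 0.512)
= sqrt(10.04544) = 3.169454 m/s
Power = 66.6 * 9.81 * 3.169454 = 2070.75 W

2070.75 W


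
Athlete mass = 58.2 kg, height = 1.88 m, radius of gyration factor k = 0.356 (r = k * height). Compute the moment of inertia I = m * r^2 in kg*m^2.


r = k * height = 0.356 * 1.88 = 0.66928 m
r^2 = 0.66928^2 = 0.447936
I = 58.2 * 0.447936 = 26.07 kg*m^2

26.07 kg*m^2


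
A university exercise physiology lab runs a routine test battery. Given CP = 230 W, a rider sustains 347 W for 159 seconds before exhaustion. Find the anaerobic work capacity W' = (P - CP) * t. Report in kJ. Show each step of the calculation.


Excess power = 347 - 230 = 117 W
Work above CP = 117 * 159 = 18603 J
W' = 18.603 kJ

18.603 kJ


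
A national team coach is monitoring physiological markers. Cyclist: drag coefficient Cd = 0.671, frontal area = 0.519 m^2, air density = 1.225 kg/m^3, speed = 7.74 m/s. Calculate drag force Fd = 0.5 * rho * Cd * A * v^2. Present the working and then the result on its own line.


v^2 = 7.74^2 = 59.9076
Fd = 0.5 * 1.225 * 0.671 * 0.519 * 59.9076
= 12.778 N

12.778 N


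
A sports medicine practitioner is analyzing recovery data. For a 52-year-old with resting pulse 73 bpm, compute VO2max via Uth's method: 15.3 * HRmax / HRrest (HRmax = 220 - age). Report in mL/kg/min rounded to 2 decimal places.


Step 1: HRmax = 220 - 52 = 168 bpm
Step 2: Ratio = 168 / 73 = 2.3014
Step 3: VO2max = 15.3 * 2.3014 = 35.21 mL/kg/min

35.21 mL/kg/min


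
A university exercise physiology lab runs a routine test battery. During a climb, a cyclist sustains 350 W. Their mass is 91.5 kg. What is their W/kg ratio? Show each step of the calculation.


Power-to-weight = 350 W / 91.5 kg
= 3.825 W/kg

3.825 W/kg


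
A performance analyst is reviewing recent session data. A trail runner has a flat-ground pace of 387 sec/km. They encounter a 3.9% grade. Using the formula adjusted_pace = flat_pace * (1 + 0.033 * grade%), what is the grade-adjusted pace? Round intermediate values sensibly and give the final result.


Grade factor = 1 + 0.033 * 3.9 = 1.1287
Adjusted = 387 * 1.1287 = 436.81 sec/km

436.81 s/km


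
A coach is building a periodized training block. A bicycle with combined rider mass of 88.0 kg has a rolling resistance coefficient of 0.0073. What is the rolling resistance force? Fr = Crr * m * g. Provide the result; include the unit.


Fr = 0.0073 * 88.0 * 9.81
= 0.6424 * 9.81
= 6.302 N

6.302 N


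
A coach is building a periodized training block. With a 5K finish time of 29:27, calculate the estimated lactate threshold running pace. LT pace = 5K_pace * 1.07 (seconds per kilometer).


Race duration = 1767 s for 5 km
Average pace = 1767 / 5 = 353.4 s/km
LT pace = 353.4 * 1.07
= 378.14 s/km

378.14 s/km


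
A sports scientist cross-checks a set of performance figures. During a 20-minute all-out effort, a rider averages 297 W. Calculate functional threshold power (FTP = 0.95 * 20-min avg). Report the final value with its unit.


FTP = 0.95 * 297
= 282.15 W

282.15 W


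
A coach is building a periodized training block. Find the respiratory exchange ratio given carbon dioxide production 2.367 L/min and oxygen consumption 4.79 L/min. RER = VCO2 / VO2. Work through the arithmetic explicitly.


VCO2 = 2.367 L/min
VO2 = 4.79 L/min
RER = 2.367 / 4.79 = 0.4942

0.4942


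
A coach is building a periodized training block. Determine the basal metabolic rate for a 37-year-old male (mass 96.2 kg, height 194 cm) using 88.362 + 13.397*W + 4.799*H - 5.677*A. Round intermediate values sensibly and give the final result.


BMR = 88.362 + 13.397*96.2 + 4.799*194 - 5.677*37
= 2098.11 kcal/day

2098.11 kcal/day


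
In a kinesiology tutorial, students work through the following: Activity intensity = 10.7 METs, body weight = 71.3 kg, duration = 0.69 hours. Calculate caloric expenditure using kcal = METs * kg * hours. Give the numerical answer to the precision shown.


kcal = 10.7 * 71.3 * 0.69
= 762.91 * 0.69
= 526.41 kcal

526.41 kcal


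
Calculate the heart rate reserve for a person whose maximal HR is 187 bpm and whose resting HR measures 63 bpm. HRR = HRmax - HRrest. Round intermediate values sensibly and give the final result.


HRmax = 187 bpm
HRrest = 63 bpm
HRR = 187 - 63 = 124 bpm

124 bpm


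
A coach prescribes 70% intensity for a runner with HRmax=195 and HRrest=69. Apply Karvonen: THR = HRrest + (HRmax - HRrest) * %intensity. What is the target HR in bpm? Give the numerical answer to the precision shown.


Heart rate reserve = 195 - 69 = 126
Intensity fraction = 70 / 100 = 0.7
THR = 69 + 126 * 0.7 = 157.2 bpm

157.2 bpm


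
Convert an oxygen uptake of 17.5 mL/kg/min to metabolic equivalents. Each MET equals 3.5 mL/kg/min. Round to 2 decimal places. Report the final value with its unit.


One MET = 3.5 mL/kg/min
Number of METs = 17.5 / 3.5
= 5.0 METs

5.0 METs


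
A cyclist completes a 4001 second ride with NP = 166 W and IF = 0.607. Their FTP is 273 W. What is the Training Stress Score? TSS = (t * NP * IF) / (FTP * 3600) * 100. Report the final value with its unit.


t * NP * IF = 4001 * 166 * 0.607 = 403148.762
FTP * 3600 = 982800
TSS = (403148.762 / 982800) * 100 = 41.02

41.02 TSS


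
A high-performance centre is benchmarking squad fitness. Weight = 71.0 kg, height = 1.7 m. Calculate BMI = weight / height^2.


height^2 = 1.7^2 = 2.89
BMI = 71.0 / 2.89 = 24.57 kg/m^2

24.57 kg/m^2


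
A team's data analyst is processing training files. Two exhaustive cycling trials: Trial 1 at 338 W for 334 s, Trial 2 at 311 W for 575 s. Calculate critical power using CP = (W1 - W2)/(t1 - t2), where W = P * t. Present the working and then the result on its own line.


W1 = 338 * 334 = 112892 J
W2 = 311 * 575 = 178825 J
CP = (112892 - 178825) / (334 - 575)
= -65933 / -241
= 273.58 W

273.58 W


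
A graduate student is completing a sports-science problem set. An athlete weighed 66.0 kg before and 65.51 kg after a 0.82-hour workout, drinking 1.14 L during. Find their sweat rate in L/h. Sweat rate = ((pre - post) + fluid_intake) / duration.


Body mass change = 0.49 kg
Total sweat loss = 0.49 + 1.14 = 1.63 L
Rate = 1.63 / 0.82 = 1.988 L/h

1.988 L/h


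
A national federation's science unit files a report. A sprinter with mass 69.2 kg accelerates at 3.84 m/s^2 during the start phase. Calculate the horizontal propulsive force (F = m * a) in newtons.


F = m * a
= 69.2 * 3.84
= 265.73 N

265.73 N


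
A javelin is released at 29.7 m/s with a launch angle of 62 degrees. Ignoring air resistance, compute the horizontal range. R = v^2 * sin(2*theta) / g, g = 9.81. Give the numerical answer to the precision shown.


Launch speed squared = 882.09
sin(2 * 62 deg) = 0.829038
Range = 882.09 * 0.829038 / 9.81
= 74.545 m

74.545 m


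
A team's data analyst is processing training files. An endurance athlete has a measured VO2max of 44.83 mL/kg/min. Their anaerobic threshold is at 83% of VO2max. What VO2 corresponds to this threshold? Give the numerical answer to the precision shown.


Anaerobic threshold VO2 = VO2max * 83%
= 44.83 * 0.83
= 37.21 mL/kg/min

37.21 mL/kg/min


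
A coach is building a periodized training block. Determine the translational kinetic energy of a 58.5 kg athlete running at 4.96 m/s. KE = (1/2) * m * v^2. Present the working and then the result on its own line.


KE = 0.5 * m * v^2
= 0.5 * 58.5 * 4.96^2
= 0.5 * 58.5 * 24.6016
= 719.6 J

719.6 J


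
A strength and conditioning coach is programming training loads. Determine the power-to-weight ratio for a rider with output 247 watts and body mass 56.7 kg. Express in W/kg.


P/W = 247 / 56.7 = 4.356 W/kg

4.356 W/kg


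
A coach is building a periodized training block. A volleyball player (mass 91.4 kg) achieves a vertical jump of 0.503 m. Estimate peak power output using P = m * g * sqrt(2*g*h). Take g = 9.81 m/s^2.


2 * g * h = 2 * 9.81 * 0.503 = 9.86886
sqrt(9.86886) = 3.141474 m/s
P = 91.4 * 9.81 * 3.141474 = 2816.75 W

2816.75 W


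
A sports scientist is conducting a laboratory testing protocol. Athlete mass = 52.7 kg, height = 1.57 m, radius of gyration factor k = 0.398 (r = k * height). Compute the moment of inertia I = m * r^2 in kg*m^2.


r = k * height = 0.398 * 1.57 = 0.62486 m
r^2 = 0.62486^2 = 0.39045
I = 52.7 * 0.39045 = 20.577 kg*m^2

20.577 kg*m^2


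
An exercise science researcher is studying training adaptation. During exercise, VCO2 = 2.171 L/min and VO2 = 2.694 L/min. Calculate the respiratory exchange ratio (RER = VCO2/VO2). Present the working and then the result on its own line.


RER = VCO2 / VO2
= 2.171 / 2.694
= 0.8059

0.8059


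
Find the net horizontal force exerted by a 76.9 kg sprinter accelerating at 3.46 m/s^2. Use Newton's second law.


Newton's second law: F = m * a
F = 76.9 * 3.46 = 266.07 N

266.07 N


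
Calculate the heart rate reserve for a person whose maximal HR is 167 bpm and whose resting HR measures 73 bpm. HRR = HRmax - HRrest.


HRmax = 167 bpm
HRrest = 73 bpm
HRR = 167 - 73 = 94 bpm

94 bpm


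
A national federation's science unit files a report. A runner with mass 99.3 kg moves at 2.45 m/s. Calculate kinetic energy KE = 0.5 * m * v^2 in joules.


v^2 = 2.45^2 = 6.0025
KE = 0.5 * 99.3 * 6.0025
= 298.02 J

298.02 J


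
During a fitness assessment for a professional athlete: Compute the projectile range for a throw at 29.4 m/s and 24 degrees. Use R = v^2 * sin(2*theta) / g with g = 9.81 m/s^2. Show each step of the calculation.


Two times the angle = 48 degrees
sin(48) = 0.743145
R = 864.36 * 0.743145 / 9.81 = 65.479 m

65.479 m


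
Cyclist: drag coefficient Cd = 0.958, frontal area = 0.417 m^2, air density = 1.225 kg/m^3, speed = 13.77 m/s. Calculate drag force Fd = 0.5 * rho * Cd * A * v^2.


v^2 = 13.77^2 = 189.6129
Fd = 0.5 * 1.225 * 0.958 * 0.417 * 189.6129
= 46.395 N

46.395 N


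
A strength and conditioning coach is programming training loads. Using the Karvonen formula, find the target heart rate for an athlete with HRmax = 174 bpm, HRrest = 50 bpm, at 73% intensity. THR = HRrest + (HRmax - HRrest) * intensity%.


HRR = 174 - 50 = 124
THR = 50 + 124 * 0.73
= 50 + 90.52
= 140.52 bpm

140.52 bpm


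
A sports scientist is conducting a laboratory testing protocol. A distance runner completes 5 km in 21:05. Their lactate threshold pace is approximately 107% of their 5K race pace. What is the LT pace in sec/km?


Convert to seconds: 21 min 5 s = 1265 s
Pace per km = 1265 / 5 = 253.0 s/km
LT pace = 253.0 * 1.07 = 270.71 s/km

270.71 s/km


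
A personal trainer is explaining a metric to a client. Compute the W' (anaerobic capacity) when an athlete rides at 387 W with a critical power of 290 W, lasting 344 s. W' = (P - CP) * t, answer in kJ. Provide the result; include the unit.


Above-CP power = 97 W
Duration = 344 s
W' = 97 * 344 = 33368 J
Convert: 33368 / 1000 = 33.368 kJ

33.368 kJ


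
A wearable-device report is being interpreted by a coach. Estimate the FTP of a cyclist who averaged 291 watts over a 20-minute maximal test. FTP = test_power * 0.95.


FTP = 291 * 0.95 = 276.45 W

276.45 W


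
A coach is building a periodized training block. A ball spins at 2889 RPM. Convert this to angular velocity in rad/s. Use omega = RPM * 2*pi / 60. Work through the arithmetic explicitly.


omega = 2889 * 2 * pi / 60
= 2889 * 6.28318531 / 60
= 18152.122 / 60
= 302.535 rad/s

302.535 rad/s


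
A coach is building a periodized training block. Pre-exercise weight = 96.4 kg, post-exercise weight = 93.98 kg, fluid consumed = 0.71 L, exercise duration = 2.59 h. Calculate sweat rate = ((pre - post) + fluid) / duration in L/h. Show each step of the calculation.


Weight loss = 96.4 - 93.98 = 2.42 kg (approx L)
Total sweat = 2.42 + 0.71 = 3.13 L
Sweat rate = 3.13 / 2.59 = 1.208 L/h

1.208 L/h


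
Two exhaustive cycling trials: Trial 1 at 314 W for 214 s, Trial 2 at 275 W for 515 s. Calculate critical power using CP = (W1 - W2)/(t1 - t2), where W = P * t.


W1 = 314 * 214 = 67196 J
W2 = 275 * 515 = 141625 J
CP = (67196 - 141625) / (214 - 515)
= -74429 / -301
= 247.27 W

247.27 W


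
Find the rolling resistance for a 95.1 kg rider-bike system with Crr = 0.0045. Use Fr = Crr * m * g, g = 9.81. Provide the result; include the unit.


m * g = 95.1 * 9.81 = 932.931 N
Fr = 0.0045 * 932.931 = 4.198 N

4.198 N


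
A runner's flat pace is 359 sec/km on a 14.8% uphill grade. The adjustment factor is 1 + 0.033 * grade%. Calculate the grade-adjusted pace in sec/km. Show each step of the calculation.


Factor = 1 + 0.033 * 14.8 = 1.4884
Adjusted pace = 359 * 1.4884
= 534.34 sec/km

534.34 s/km


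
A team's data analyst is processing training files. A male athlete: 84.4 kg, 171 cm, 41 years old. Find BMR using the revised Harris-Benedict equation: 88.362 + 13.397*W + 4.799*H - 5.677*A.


Intercept = 88.362
Weight contribution = 13.397 * 84.4 = 1130.7068
Height contribution = 4.799 * 171 = 820.629
Age contribution = 5.677 * 41 = 232.757
BMR = 88.362 + 1130.7068 + 820.629 - 232.757
= 1806.94 kcal/day

1806.94 kcal/day


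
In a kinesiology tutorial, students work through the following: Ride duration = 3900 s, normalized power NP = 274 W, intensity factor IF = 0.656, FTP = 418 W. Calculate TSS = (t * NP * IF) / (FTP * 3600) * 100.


Numerator = 3900 * 274 * 0.656 = 701001.6
Denominator = 418 * 3600 = 1504800
TSS = 701001.6 / 1504800 * 100
= 46.58

46.58 TSS


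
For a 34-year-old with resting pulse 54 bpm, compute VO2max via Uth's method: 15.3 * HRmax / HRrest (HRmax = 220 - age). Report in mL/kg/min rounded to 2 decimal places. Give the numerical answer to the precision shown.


Step 1: HRmax = 220 - 34 = 186 bpm
Step 2: Ratio = 186 / 54 = 3.4444
Step 3: VO2max = 15.3 * 3.4444 = 52.7 mL/kg/min

52.7 mL/kg/min


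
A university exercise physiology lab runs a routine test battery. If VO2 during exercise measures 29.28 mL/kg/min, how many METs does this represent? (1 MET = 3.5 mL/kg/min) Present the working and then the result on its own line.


METs = VO2 / 3.5 = 29.28 / 3.5 = 8.37

8.37 METs


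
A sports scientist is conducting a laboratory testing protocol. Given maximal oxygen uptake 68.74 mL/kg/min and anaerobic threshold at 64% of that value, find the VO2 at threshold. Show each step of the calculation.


Percentage as decimal = 0.64
VO2 at AT = 68.74 * 0.64 = 43.99 mL/kg/min

43.99 mL/kg/min


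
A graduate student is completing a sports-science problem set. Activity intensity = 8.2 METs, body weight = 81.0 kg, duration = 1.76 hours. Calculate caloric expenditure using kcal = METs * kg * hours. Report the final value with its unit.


kcal = 8.2 * 81.0 * 1.76
= 664.2 * 1.76
= 1168.99 kcal

1168.99 kcal


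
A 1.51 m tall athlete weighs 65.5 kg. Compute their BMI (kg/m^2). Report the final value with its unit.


height^2 = 2.2801 m^2
BMI = 65.5 / 2.2801 = 28.73 kg/m^2

28.73 kg/m^2


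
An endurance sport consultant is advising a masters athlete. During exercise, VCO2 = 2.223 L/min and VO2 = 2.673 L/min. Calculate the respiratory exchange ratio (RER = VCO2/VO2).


RER = VCO2 / VO2
= 2.223 / 2.673
= 0.8316

0.8316


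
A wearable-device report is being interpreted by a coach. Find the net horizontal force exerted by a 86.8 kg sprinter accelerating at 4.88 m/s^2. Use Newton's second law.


Newton's second law: F = m * a
F = 86.8 * 4.88 = 423.58 N

423.58 N


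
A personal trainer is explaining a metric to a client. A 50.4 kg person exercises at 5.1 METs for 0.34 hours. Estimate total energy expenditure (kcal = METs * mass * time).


Energy = METs * mass(kg) * time(h)
= 5.1 * 50.4 * 0.34
= 87.39 kcal

87.39 kcal


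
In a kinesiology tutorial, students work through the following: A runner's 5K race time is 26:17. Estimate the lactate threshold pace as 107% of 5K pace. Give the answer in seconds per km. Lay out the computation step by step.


Total race time = 26*60 + 17 = 1577 seconds
5K pace = 1577 / 5 = 315.4 sec/km
LT pace = 315.4 * 1.07 = 337.48 sec/km

337.48 s/km


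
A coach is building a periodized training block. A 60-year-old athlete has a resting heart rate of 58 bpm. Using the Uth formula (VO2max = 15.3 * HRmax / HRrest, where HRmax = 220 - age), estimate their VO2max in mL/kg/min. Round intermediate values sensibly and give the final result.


HRmax = 220 - 60 = 160 bpm
Ratio = HRmax / HRrest = 160 / 58 = 2.7586
VO2max = 15.3 * 2.7586 = 42.21 mL/kg/min

42.21 mL/kg/min


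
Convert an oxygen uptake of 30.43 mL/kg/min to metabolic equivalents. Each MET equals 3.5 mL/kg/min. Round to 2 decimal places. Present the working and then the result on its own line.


One MET = 3.5 mL/kg/min
Number of METs = 30.43 / 3.5
= 8.69 METs

8.69 METs


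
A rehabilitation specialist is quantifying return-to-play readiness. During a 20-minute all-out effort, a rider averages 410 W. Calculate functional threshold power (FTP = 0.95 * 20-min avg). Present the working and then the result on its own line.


FTP = 0.95 * 410
= 389.5 W

389.5 W


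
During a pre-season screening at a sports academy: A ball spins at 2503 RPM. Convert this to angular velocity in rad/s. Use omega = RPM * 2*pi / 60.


omega = 2503 * 2 * pi / 60
= 2503 * 6.28318531 / 60
= 15726.813 / 60
= 262.114 rad/s

262.114 rad/s


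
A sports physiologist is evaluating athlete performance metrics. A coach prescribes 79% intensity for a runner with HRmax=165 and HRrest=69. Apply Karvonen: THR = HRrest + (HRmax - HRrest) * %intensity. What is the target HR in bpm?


Heart rate reserve = 165 - 69 = 96
Intensity fraction = 79 / 100 = 0.79
THR = 69 + 96 * 0.79 = 144.84 bpm

144.84 bpm


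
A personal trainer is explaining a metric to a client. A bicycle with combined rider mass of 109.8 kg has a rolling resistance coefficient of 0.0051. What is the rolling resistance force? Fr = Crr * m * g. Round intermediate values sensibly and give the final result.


Fr = 0.0051 * 109.8 * 9.81
= 0.55998 * 9.81
= 5.493 N

5.493 N


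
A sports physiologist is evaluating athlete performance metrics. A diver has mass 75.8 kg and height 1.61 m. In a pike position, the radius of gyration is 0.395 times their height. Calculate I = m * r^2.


r = 0.395 * 1.61 = 0.63595 m
I = m * r^2 = 75.8 * 0.404432 = 30.656 kg*m^2

30.656 kg*m^2


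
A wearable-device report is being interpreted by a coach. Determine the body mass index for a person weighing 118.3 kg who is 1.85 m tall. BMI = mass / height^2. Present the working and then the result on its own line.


BMI = mass / height^2
= 118.3 / 1.85^2
= 118.3 / 3.4225
= 34.57 kg/m^2

34.57 kg/m^2


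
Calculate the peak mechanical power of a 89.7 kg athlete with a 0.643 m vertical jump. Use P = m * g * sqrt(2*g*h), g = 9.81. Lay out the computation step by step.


First, sqrt(2gh) = sqrt(2 * 9.81 * 0.643)
= sqrt(12.61566) = 3.551853 m/s
Power = 89.7 * 9.81 * 3.551853 = 3125.48 W

3125.48 W


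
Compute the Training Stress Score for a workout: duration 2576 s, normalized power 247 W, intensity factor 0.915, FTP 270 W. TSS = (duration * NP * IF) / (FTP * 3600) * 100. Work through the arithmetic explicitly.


Product = 2576 * 247 * 0.915 = 582188.88
Base = 270 * 3600 = 972000
TSS = 582188.88 / 972000 * 100 = 59.9

59.9 TSS


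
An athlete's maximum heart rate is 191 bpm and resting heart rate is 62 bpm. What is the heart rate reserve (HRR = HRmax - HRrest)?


HRR = HRmax - HRrest
= 191 - 62
= 129 bpm

129 bpm


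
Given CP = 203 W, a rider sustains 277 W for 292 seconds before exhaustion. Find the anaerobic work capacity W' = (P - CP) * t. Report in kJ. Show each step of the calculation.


Excess power = 277 - 203 = 74 W
Work above CP = 74 * 292 = 21608 J
W' = 21.608 kJ

21.608 kJ


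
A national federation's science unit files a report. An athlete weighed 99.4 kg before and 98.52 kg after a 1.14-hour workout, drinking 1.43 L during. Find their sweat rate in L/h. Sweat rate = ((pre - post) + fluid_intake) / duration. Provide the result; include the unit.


Body mass change = 0.88 kg
Total sweat loss = 0.88 + 1.43 = 2.31 L
Rate = 2.31 / 1.14 = 2.026 L/h

2.026 L/h


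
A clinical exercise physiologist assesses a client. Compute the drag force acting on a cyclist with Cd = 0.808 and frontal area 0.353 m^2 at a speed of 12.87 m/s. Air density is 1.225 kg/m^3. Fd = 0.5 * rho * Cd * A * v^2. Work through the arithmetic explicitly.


Step 1: v^2 = 165.6369
Step 2: Fd = 0.5 * 1.225 * 0.808 * 0.353 * 165.6369
= 28.937 N

28.937 N


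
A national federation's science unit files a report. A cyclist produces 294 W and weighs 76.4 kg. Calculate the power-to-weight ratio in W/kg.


P/W = power / mass
= 294 / 76.4
= 3.848 W/kg

3.848 W/kg


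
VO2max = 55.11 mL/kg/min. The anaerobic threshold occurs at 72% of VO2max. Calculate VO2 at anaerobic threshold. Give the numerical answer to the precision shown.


AT fraction = 72 / 100 = 0.72
AT VO2 = 55.11 * 0.72
= 39.68 mL/kg/min

39.68 mL/kg/min


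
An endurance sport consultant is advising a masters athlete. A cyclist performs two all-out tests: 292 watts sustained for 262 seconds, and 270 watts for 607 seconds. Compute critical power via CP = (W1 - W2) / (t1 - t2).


W1 = P1 * t1 = 292 * 262 = 76504 J
W2 = P2 * t2 = 270 * 607 = 163890 J
CP = (76504 - 163890) / (262 - 607)
= 253.29 W

253.29 W


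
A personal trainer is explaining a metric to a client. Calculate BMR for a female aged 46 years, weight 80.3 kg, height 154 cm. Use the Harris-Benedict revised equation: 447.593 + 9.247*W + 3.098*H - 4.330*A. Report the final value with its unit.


Substituting values:
W term = 9.247 * 80.3 = 742.5341
H term = 3.098 * 154 = 477.092
A term = 4.330 * 46 = 199.18
BMR = 1468.04 kcal/day

1468.04 kcal/day


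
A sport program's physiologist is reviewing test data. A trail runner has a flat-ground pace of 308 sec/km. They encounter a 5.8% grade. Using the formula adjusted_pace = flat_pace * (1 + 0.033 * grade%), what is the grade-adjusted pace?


Grade factor = 1 + 0.033 * 5.8 = 1.1914
Adjusted = 308 * 1.1914 = 366.95 sec/km

366.95 s/km


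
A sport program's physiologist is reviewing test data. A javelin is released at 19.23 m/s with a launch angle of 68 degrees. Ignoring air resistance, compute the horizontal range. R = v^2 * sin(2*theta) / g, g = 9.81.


Launch speed squared = 369.7929
sin(2 * 68 deg) = 0.694658
Range = 369.7929 * 0.694658 / 9.81
= 26.185 m

26.185 m


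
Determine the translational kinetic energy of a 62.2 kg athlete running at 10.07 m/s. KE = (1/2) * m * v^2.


KE = 0.5 * m * v^2
= 0.5 * 62.2 * 10.07^2
= 0.5 * 62.2 * 101.4049
= 3153.69 J

3153.69 J


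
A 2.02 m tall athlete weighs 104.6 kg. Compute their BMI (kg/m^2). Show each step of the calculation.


height^2 = 4.0804 m^2
BMI = 104.6 / 4.0804 = 25.63 kg/m^2

25.63 kg/m^2


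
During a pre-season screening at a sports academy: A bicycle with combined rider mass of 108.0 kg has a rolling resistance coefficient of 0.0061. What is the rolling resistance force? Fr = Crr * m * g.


Fr = 0.0061 * 108.0 * 9.81
= 0.6588 * 9.81
= 6.463 N

6.463 N


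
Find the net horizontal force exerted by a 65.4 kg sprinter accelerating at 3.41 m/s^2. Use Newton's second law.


Newton's second law: F = m * a
F = 65.4 * 3.41 = 223.01 N

223.01 N


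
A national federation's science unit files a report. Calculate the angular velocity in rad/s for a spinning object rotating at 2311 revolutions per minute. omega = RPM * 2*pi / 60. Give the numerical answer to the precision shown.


omega = RPM * 2*pi / 60
= 2311 * 6.28318531 / 60
= 242.007 rad/s

242.007 rad/s


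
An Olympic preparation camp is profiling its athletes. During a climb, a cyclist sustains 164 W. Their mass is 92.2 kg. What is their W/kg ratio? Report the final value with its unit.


Power-to-weight = 164 W / 92.2 kg
= 1.779 W/kg

1.779 W/kg


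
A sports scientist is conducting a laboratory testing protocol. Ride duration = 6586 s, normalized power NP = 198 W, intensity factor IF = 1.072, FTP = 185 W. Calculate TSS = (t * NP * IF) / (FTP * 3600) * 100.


Numerator = 6586 * 198 * 1.072 = 1397918.016
Denominator = 185 * 3600 = 666000
TSS = 1397918.016 / 666000 * 100
= 209.9

209.9 TSS


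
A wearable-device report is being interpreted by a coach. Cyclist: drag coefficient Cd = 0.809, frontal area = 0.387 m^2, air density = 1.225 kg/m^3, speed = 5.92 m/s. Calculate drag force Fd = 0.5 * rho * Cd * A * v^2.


v^2 = 5.92^2 = 35.0464
Fd = 0.5 * 1.225 * 0.809 * 0.387 * 35.0464
= 6.721 N

6.721 N
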